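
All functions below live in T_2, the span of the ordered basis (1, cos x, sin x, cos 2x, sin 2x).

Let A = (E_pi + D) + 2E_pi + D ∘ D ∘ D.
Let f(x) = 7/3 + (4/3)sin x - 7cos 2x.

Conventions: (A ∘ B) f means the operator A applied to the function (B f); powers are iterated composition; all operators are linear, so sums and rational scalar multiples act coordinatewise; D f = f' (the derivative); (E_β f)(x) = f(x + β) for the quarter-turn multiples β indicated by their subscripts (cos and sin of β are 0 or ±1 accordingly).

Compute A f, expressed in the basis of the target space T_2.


g(x) = 7 - 4sin x - 21cos 2x - 42sin 2x

E_pi f = 7/3 - (4/3)sin x - 7cos 2x
D f = (4/3)cos x + 14sin 2x
(E_pi + D) f = 7/3 + (4/3)cos x - (4/3)sin x - 7cos 2x + 14sin 2x
E_pi f = 7/3 - (4/3)sin x - 7cos 2x
(2E_pi) f = 14/3 - (8/3)sin x - 14cos 2x
D f = (4/3)cos x + 14sin 2x
D D f = -(4/3)sin x + 28cos 2x
D D D f = -(4/3)cos x - 56sin 2x
((E_pi + D) + 2E_pi + D ∘ D ∘ D) f = 7 - 4sin x - 21cos 2x - 42sin 2x


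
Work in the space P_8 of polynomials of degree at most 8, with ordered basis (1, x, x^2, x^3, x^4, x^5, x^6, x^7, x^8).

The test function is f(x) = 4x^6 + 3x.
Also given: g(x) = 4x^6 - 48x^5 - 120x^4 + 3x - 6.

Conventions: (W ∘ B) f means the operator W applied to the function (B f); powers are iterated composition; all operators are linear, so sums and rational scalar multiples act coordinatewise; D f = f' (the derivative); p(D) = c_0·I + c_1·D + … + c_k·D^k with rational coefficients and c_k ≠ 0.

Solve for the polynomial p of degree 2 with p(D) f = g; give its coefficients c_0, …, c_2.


c_0 = 1, c_1 = -2, c_2 = -1

D^0 f = 4x^6 + 3x
D^1 f = 24x^5 + 3
D^2 f = 120x^4
matching coefficients of g against c_0 f + c_1 Df + … from the top degree down determines the c_i
solution: c_0 = 1, c_1 = -2, c_2 = -1


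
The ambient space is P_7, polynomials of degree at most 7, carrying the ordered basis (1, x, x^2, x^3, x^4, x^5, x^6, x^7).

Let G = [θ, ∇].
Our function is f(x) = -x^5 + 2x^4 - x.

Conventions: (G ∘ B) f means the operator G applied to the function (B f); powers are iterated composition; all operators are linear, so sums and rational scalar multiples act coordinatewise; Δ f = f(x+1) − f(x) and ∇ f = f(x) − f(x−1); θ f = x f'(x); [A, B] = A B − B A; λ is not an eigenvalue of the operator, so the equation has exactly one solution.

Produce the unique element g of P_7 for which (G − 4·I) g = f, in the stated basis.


the result is g(x) = (1/4)x^5 - (13/16)x^4 + (33/16)x^3 - (375/64)x^2 + (1275/128)x - 4143/512

write g with unknown coordinates in the stated basis and equate coefficients in (G − 4·I) g = f
solving from the highest basis element down gives g = (1/4)x^5 - (13/16)x^4 + (33/16)x^3 - (375/64)x^2 + (1275/128)x - 4143/512
check: G g = -(5/4)x^4 + (33/4)x^3 - (375/16)x^2 + (1243/32)x - 4143/128
so G g − 4·g = -x^5 + 2x^4 - x = f ✓


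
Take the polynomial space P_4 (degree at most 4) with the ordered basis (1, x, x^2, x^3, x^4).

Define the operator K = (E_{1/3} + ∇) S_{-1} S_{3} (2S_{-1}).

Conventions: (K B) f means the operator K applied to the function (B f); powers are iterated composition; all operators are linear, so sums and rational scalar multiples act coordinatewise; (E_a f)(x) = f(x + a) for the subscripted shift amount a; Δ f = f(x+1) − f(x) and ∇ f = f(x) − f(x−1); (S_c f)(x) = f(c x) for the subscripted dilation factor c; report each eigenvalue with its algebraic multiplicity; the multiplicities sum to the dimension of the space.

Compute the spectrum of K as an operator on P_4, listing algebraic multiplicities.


image of 1: 2
image of x: 6x + 8
image of x^2: 18x^2 + 48x - 16
image of x^3: 54x^3 + 216x^2 - 144x + 56
image of x^4: 162x^4 + 864x^3 - 864x^2 + 672x - 160
the matrix is upper triangular; its diagonal is (2, 6, 18, 54, 162)
for a triangular matrix the eigenvalues are the diagonal entries, with algebraic multiplicity their repetition count

λ = 2 (multiplicity 1), λ = 6 (multiplicity 1), λ = 18 (multiplicity 1), λ = 54 (multiplicity 1), λ = 162 (multiplicity 1)


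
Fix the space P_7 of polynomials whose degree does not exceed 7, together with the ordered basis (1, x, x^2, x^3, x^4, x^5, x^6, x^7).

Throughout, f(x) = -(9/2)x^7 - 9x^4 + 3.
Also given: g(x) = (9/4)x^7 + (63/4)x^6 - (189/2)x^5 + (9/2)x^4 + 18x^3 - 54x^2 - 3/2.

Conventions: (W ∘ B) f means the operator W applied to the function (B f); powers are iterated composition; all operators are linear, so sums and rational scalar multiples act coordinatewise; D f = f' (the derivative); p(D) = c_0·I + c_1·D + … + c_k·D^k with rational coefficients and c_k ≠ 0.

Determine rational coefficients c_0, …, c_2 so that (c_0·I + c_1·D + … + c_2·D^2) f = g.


p(D) = -(1/2)·I − (1/2)·D + (1/2)·D^2, i.e. c_0 = -1/2, c_1 = -1/2, c_2 = 1/2

D^0 f = -(9/2)x^7 - 9x^4 + 3
D^1 f = -(63/2)x^6 - 36x^3
D^2 f = -189x^5 - 108x^2
matching coefficients of g against c_0 f + c_1 Df + … from the top degree down determines the c_i
solution: c_0 = -1/2, c_1 = -1/2, c_2 = 1/2


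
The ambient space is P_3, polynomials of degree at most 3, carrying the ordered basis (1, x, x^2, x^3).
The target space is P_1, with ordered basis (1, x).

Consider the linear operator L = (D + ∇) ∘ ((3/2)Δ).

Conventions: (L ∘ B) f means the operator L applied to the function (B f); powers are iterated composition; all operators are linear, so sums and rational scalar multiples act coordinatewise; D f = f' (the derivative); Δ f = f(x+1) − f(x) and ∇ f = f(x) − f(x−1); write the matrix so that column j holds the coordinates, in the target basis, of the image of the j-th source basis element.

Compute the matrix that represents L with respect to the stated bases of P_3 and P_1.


the matrix is [[0, 0, 6, 9/2]; [0, 0, 0, 18]] (rows listed top to bottom)

image of 1: 0
image of x: 0
image of x^2: 6
image of x^3: 18x + 9/2
each image's coordinates form column j of the matrix


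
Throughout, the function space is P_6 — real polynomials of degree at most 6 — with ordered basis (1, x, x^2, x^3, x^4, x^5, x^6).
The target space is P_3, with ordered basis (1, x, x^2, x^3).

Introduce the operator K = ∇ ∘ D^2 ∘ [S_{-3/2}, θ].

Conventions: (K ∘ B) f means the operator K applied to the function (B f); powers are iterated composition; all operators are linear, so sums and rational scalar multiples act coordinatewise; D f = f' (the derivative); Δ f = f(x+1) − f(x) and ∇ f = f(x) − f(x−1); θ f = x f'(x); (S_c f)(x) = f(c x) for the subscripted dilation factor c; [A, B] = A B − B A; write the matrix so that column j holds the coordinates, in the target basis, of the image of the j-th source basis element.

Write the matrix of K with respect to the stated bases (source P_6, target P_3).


the matrix is [[0, 0, 0, 0, 0, 0, 0]; [0, 0, 0, 0, 0, 0, 0]; [0, 0, 0, 0, 0, 0, 0]; [0, 0, 0, 0, 0, 0, 0]] (rows listed top to bottom)

image of 1: 0
image of x: 0
image of x^2: 0
image of x^3: 0
image of x^4: 0
image of x^5: 0
image of x^6: 0
each image's coordinates form column j of the matrix


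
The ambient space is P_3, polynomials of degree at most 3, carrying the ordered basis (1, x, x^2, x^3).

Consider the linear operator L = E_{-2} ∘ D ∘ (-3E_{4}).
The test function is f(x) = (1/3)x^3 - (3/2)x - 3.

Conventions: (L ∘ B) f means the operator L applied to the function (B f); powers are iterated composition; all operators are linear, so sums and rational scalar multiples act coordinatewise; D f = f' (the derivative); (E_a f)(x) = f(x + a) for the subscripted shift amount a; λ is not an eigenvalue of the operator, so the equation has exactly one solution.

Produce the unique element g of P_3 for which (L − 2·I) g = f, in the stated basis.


g(x) = -(1/6)x^3 + (3/4)x^2 + (3/2)x - 9/4

write g with unknown coordinates in the stated basis and equate coefficients in (L − 2·I) g = f
solving from the highest basis element down gives g = -(1/6)x^3 + (3/4)x^2 + (3/2)x - 9/4
check: L g = (3/2)x^2 + (3/2)x - 15/2
so L g − 2·g = (1/3)x^3 - (3/2)x - 3 = f ✓


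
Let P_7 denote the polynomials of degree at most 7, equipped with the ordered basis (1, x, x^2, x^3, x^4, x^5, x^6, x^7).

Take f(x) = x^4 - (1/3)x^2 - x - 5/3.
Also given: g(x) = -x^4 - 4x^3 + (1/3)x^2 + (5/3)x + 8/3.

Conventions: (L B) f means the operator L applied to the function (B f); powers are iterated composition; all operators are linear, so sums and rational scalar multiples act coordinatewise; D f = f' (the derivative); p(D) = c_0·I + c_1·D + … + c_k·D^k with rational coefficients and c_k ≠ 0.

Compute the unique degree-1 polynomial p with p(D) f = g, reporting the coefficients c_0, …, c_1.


p(D) = -I − D, i.e. c_0 = -1, c_1 = -1

D^0 f = x^4 - (1/3)x^2 - x - 5/3
D^1 f = 4x^3 - (2/3)x - 1
matching coefficients of g against c_0 f + c_1 Df + … from the top degree down determines the c_i
solution: c_0 = -1, c_1 = -1


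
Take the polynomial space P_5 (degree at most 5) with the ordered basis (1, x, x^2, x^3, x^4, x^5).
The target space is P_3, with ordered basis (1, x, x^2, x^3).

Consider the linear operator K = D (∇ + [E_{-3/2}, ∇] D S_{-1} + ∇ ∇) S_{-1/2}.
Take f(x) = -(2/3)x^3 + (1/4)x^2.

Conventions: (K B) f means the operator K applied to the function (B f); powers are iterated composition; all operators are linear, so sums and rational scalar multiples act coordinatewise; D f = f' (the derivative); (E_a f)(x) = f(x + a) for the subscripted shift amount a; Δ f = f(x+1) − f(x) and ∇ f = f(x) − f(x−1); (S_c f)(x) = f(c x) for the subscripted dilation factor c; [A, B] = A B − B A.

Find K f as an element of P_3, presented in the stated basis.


the image equals g(x) = (1/2)x + 3/8

S_{-1/2} f = (1/12)x^3 + (1/16)x^2
∇ S_{-1/2} f = (1/4)x^2 - (1/8)x + 1/48
S_{-1} S_{-1/2} f = -(1/12)x^3 + (1/16)x^2
D S_{-1} S_{-1/2} f = -(1/4)x^2 + (1/8)x
∇ (D S_{-1}) S_{-1/2} f = -(1/2)x + 3/8
E_{-3/2} ∇ (D S_{-1}) S_{-1/2} f = -(1/2)x + 9/8
E_{-3/2} (D S_{-1}) S_{-1/2} f = -(1/4)x^2 + (7/8)x - 3/4
∇ E_{-3/2} (D S_{-1}) S_{-1/2} f = -(1/2)x + 9/8
[E_{-3/2}, ∇] (D S_{-1}) S_{-1/2} f = 0
∇ S_{-1/2} f = (1/4)x^2 - (1/8)x + 1/48
∇ ∇ S_{-1/2} f = (1/2)x - 3/8
(∇ + [E_{-3/2}, ∇] D S_{-1} + ∇ ∇) S_{-1/2} f = (1/4)x^2 + (3/8)x - 17/48
D (∇ + [E_{-3/2}, ∇] D S_{-1} + ∇ ∇) S_{-1/2} f = (1/2)x + 3/8


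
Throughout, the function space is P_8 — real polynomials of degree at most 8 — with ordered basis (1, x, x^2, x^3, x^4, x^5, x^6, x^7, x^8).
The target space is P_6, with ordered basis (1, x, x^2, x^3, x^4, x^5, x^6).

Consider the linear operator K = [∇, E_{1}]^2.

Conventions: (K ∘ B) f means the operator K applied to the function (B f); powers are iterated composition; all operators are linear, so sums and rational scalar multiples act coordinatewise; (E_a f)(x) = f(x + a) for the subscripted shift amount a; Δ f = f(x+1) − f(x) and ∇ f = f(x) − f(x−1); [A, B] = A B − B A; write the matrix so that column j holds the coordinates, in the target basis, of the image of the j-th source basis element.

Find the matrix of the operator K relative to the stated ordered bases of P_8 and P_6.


image of 1: 0
image of x: 0
image of x^2: 0
image of x^3: 0
image of x^4: 0
image of x^5: 0
image of x^6: 0
image of x^7: 0
image of x^8: 0
each image's coordinates form column j of the matrix

the matrix is [[0, 0, 0, 0, 0, 0, 0, 0, 0]; [0, 0, 0, 0, 0, 0, 0, 0, 0]; [0, 0, 0, 0, 0, 0, 0, 0, 0]; [0, 0, 0, 0, 0, 0, 0, 0, 0]; [0, 0, 0, 0, 0, 0, 0, 0, 0]; [0, 0, 0, 0, 0, 0, 0, 0, 0]; [0, 0, 0, 0, 0, 0, 0, 0, 0]] (rows listed top to bottom)


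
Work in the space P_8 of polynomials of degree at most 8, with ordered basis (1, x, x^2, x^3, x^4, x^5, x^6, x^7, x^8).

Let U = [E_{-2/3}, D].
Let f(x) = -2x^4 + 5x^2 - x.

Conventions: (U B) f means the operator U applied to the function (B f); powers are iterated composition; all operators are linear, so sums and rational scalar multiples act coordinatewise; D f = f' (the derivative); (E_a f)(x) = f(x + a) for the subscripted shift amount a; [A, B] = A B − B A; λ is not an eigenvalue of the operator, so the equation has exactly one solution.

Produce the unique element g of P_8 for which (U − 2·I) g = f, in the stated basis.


write g with unknown coordinates in the stated basis and equate coefficients in (U − 2·I) g = f
solving from the highest basis element down gives g = x^4 - (5/2)x^2 + (1/2)x
check: U g = 0
so U g − 2·g = -2x^4 + 5x^2 - x = f ✓

g(x) = x^4 - (5/2)x^2 + (1/2)x


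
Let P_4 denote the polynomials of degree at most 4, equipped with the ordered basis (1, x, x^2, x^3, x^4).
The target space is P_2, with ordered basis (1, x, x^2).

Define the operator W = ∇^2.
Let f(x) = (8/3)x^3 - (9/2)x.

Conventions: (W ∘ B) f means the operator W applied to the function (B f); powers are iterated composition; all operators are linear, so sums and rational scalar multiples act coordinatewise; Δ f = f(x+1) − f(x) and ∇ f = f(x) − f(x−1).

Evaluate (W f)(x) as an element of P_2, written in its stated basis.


∇ f = 8x^2 - 8x - 11/6
∇ ∇ f = 16x - 16

the image equals g(x) = 16x - 16


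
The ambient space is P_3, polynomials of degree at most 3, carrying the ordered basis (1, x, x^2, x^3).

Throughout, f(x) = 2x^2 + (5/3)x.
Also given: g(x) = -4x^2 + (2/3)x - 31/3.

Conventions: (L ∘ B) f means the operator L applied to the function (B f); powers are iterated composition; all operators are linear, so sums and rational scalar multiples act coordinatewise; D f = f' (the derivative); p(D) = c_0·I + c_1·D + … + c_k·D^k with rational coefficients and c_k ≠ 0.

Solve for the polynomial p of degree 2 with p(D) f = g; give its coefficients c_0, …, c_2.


D^0 f = 2x^2 + (5/3)x
D^1 f = 4x + 5/3
D^2 f = 4
matching coefficients of g against c_0 f + c_1 Df + … from the top degree down determines the c_i
solution: c_0 = -2, c_1 = 1, c_2 = -3

c_0 = -2, c_1 = 1, c_2 = -3


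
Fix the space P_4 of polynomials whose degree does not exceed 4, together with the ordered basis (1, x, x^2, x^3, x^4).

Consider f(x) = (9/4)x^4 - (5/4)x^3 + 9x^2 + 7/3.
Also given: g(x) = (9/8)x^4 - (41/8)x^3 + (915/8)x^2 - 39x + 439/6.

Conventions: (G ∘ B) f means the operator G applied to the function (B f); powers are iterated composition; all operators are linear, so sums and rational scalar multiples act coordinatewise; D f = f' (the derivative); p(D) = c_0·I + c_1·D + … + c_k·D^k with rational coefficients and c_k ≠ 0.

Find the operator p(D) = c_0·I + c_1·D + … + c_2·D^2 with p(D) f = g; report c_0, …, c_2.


D^0 f = (9/4)x^4 - (5/4)x^3 + 9x^2 + 7/3
D^1 f = 9x^3 - (15/4)x^2 + 18x
D^2 f = 27x^2 - (15/2)x + 18
matching coefficients of g against c_0 f + c_1 Df + … from the top degree down determines the c_i
solution: c_0 = 1/2, c_1 = -1/2, c_2 = 4

c_0 = 1/2, c_1 = -1/2, c_2 = 4


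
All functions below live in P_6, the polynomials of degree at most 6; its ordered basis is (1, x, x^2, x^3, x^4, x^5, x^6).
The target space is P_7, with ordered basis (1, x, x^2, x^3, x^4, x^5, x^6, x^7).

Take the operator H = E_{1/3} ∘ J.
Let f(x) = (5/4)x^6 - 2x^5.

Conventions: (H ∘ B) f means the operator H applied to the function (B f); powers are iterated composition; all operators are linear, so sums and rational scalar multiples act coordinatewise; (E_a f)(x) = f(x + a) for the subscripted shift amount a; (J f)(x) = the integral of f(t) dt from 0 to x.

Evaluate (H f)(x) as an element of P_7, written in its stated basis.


g(x) = (5/28)x^7 + (1/12)x^6 - (1/4)x^5 - (35/108)x^4 - (55/324)x^3 - (5/108)x^2 - (19/2916)x - 23/61236

J f = (5/28)x^7 - (1/3)x^6
E_{1/3} J f = (5/28)x^7 + (1/12)x^6 - (1/4)x^5 - (35/108)x^4 - (55/324)x^3 - (5/108)x^2 - (19/2916)x - 23/61236


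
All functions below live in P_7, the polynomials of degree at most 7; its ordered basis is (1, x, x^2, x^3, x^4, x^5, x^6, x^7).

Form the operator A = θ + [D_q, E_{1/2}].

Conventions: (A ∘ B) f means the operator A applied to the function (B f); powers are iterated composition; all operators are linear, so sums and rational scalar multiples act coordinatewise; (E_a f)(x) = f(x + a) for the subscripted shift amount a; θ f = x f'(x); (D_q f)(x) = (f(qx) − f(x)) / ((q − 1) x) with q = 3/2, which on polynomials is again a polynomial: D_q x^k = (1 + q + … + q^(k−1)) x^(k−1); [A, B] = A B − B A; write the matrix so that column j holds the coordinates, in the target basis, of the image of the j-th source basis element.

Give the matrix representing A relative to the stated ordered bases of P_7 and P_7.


image of 1: 0
image of x: x
image of x^2: 2x^2 - 1/4
image of x^3: 3x^3 - x - 7/16
image of x^4: 4x^4 - (43/16)x^2 - (75/32)x - 33/64
image of x^5: 5x^5 - (97/16)x^3 - (253/32)x^2 - (111/32)x - 131/256
image of x^6: 6x^6 - (793/64)x^4 - (1375/64)x^3 - (1805/128)x^2 - (2125/512)x - 473/1024
image of x^7: 7x^7 - (761/32)x^5 - (13161/256)x^4 - (5745/128)x^3 - (20245/1024)x^2 - (4497/1024)x - 1611/4096
each image's coordinates form column j of the matrix

the matrix is [[0, 0, -1/4, -7/16, -33/64, -131/256, -473/1024, -1611/4096]; [0, 1, 0, -1, -75/32, -111/32, -2125/512, -4497/1024]; [0, 0, 2, 0, -43/16, -253/32, -1805/128, -20245/1024]; [0, 0, 0, 3, 0, -97/16, -1375/64, -5745/128]; [0, 0, 0, 0, 4, 0, -793/64, -13161/256]; [0, 0, 0, 0, 0, 5, 0, -761/32]; [0, 0, 0, 0, 0, 0, 6, 0]; [0, 0, 0, 0, 0, 0, 0, 7]] (rows listed top to bottom)


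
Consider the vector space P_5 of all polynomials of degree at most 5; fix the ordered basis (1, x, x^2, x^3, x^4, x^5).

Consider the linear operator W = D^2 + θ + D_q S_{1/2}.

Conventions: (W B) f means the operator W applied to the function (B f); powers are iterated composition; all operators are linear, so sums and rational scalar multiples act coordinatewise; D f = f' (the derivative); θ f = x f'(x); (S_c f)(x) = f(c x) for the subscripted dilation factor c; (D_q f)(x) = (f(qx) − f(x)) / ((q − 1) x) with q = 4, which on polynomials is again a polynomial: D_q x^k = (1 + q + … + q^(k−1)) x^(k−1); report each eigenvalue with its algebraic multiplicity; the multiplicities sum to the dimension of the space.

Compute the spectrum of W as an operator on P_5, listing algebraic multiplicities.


λ = 0 (multiplicity 1), λ = 1 (multiplicity 1), λ = 2 (multiplicity 1), λ = 3 (multiplicity 1), λ = 4 (multiplicity 1), λ = 5 (multiplicity 1)

image of 1: 0
image of x: x + 1/2
image of x^2: 2x^2 + (5/4)x + 2
image of x^3: 3x^3 + (21/8)x^2 + 6x
image of x^4: 4x^4 + (85/16)x^3 + 12x^2
image of x^5: 5x^5 + (341/32)x^4 + 20x^3
the matrix is upper triangular; its diagonal is (0, 1, 2, 3, 4, 5)
for a triangular matrix the eigenvalues are the diagonal entries, with algebraic multiplicity their repetition count


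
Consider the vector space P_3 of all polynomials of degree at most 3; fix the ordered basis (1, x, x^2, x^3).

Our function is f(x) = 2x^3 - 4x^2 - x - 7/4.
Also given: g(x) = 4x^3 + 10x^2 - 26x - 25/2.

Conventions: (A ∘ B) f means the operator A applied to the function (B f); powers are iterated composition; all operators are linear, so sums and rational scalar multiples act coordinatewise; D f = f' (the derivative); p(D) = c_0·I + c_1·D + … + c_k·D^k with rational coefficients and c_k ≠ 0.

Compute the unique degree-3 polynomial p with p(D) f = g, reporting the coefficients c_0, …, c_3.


D^0 f = 2x^3 - 4x^2 - x - 7/4
D^1 f = 6x^2 - 8x - 1
D^2 f = 12x - 8
D^3 f = 12
matching coefficients of g against c_0 f + c_1 Df + … from the top degree down determines the c_i
solution: c_0 = 2, c_1 = 3, c_2 = 0, c_3 = -1/2

c_0 = 2, c_1 = 3, c_2 = 0, c_3 = -1/2


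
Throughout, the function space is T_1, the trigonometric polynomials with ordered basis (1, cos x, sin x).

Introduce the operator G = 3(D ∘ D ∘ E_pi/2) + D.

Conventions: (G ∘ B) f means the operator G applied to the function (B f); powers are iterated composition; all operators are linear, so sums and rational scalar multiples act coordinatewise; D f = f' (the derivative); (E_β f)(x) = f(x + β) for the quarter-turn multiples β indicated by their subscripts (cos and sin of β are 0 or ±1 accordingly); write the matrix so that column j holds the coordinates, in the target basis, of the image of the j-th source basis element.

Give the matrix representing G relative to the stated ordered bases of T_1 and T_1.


image of 1: 0
image of cos x: 2sin x
image of sin x: -2cos x
each image's coordinates form column j of the matrix

the matrix is [[0, 0, 0]; [0, 0, -2]; [0, 2, 0]] (rows listed top to bottom)


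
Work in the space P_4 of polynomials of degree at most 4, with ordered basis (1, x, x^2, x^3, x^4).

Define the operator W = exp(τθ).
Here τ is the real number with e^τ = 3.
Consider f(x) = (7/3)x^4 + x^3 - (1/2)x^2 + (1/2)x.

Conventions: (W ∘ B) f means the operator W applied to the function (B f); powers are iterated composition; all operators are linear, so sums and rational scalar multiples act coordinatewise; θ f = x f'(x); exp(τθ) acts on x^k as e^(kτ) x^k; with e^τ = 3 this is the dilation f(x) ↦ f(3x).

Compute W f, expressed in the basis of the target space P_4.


the result is g(x) = 189x^4 + 27x^3 - (9/2)x^2 + (3/2)x

exp(τθ) x^k = e^(kτ) x^k; with e^τ = 3 this sends x^k to 3^k x^k
x ↦ 3 x
x^2 ↦ 9 x^2
x^3 ↦ 27 x^3
x^4 ↦ 81 x^4
applying this coordinatewise to f: exp(τθ) f = 189x^4 + 27x^3 - (9/2)x^2 + (3/2)x


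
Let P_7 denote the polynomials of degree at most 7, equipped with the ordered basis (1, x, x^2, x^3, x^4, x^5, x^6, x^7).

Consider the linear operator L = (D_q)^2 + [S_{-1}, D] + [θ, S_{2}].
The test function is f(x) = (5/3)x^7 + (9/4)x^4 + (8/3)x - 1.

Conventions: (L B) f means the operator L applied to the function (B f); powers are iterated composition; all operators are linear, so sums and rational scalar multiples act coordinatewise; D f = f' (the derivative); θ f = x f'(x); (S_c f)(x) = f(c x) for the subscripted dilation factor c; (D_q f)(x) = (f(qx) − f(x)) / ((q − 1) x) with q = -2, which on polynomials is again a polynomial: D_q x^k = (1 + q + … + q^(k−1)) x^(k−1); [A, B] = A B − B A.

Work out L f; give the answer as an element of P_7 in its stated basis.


D_q f = (215/3)x^6 - (45/4)x^3 + 8/3
D_q D_q f = -1505x^5 - (135/4)x^2
D f = (35/3)x^6 + 9x^3 + 8/3
S_{-1} D f = (35/3)x^6 - 9x^3 + 8/3
S_{-1} f = -(5/3)x^7 + (9/4)x^4 - (8/3)x - 1
D S_{-1} f = -(35/3)x^6 + 9x^3 - 8/3
[S_{-1}, D] f = (70/3)x^6 - 18x^3 + 16/3
S_{2} f = (640/3)x^7 + 36x^4 + (16/3)x - 1
θ S_{2} f = (4480/3)x^7 + 144x^4 + (16/3)x
θ f = (35/3)x^7 + 9x^4 + (8/3)x
S_{2} θ f = (4480/3)x^7 + 144x^4 + (16/3)x
[θ, S_{2}] f = 0
((D_q)^2 + [S_{-1}, D] + [θ, S_{2}]) f = (70/3)x^6 - 1505x^5 - 18x^3 - (135/4)x^2 + 16/3

the result is g(x) = (70/3)x^6 - 1505x^5 - 18x^3 - (135/4)x^2 + 16/3


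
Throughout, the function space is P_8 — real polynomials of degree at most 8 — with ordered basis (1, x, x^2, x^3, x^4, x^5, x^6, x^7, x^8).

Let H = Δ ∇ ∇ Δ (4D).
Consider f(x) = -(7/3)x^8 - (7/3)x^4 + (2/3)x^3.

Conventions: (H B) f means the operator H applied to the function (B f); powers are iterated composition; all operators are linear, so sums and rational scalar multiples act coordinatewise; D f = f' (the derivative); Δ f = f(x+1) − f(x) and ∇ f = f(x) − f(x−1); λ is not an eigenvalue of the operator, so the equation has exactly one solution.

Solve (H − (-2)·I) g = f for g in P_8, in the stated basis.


write g with unknown coordinates in the stated basis and equate coefficients in (H − (-2)·I) g = f
solving from the highest basis element down gives g = -(7/6)x^8 - (7/6)x^4 + (47041/3)x^3 + 15680x
check: H g = -31360x^3 - 31360x
so H g − (-2)·g = -(7/3)x^8 - (7/3)x^4 + (2/3)x^3 = f ✓

g(x) = -(7/6)x^8 - (7/6)x^4 + (47041/3)x^3 + 15680x


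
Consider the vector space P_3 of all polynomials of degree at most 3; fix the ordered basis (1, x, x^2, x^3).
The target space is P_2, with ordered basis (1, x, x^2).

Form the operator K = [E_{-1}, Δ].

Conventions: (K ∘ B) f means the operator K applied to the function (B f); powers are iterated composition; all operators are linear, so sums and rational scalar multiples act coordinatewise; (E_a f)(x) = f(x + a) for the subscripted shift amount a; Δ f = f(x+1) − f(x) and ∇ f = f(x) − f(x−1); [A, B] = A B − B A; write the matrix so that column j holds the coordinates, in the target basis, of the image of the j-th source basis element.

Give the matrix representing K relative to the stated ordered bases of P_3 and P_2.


image of 1: 0
image of x: 0
image of x^2: 0
image of x^3: 0
each image's coordinates form column j of the matrix

the matrix is [[0, 0, 0, 0]; [0, 0, 0, 0]; [0, 0, 0, 0]] (rows listed top to bottom)


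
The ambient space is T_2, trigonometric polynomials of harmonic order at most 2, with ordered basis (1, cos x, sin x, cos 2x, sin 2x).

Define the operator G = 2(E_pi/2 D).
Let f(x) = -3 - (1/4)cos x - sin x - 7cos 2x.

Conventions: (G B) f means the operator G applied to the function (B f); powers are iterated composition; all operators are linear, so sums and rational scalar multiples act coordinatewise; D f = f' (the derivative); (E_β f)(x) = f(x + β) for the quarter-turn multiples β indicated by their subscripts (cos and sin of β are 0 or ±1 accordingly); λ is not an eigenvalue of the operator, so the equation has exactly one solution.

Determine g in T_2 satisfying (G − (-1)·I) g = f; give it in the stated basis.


write g with unknown coordinates in the stated basis and equate coefficients in (G − (-1)·I) g = f
solving from the highest basis element down gives g = -3 + (1/4)cos x + sin x - (7/17)cos 2x + (28/17)sin 2x
check: G g = -(1/2)cos x - 2sin x - (112/17)cos 2x - (28/17)sin 2x
so G g − (-1)·g = -3 - (1/4)cos x - sin x - 7cos 2x = f ✓

the image equals g(x) = -3 + (1/4)cos x + sin x - (7/17)cos 2x + (28/17)sin 2x


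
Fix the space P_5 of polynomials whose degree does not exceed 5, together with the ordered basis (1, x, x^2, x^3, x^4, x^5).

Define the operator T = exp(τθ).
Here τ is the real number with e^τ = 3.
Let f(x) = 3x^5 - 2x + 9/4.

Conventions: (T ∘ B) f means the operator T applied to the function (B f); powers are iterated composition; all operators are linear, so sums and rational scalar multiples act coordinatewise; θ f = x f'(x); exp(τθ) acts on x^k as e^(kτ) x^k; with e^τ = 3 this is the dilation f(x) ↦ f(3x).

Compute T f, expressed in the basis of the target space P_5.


exp(τθ) x^k = e^(kτ) x^k; with e^τ = 3 this sends x^k to 3^k x^k
x ↦ 3 x
x^5 ↦ 243 x^5
applying this coordinatewise to f: exp(τθ) f = 729x^5 - 6x + 9/4

g(x) = 729x^5 - 6x + 9/4


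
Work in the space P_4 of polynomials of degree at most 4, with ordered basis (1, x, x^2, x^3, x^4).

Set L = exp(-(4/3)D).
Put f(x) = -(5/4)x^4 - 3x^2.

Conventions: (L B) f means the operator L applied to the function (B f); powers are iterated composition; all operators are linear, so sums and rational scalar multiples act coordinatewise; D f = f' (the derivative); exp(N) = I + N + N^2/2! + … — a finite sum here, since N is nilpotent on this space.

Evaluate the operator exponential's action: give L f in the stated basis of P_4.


the result is g(x) = -(5/4)x^4 + (20/3)x^3 - (49/3)x^2 + (536/27)x - 752/81

order-1 term: (20/3)x^3 + 8x
order-2 term: -(40/3)x^2 - 16/3
order-3 term: (320/27)x
order-4 term: -320/81
the series for exp(-(4/3)D) f terminates at order 4
exp(-(4/3)D) f = -(5/4)x^4 + (20/3)x^3 - (49/3)x^2 + (536/27)x - 752/81


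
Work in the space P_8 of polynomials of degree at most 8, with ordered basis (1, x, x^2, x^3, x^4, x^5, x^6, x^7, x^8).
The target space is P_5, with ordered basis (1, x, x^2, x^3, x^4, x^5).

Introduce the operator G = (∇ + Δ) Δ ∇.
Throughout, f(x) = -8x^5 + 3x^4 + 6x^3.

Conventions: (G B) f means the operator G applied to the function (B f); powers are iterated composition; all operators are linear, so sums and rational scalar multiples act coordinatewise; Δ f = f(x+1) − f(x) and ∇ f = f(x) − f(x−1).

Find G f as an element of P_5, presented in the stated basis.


the image equals g(x) = -960x^2 + 144x - 408

∇ f = -40x^4 + 92x^3 - 80x^2 + 34x - 5
Δ ∇ f = -160x^3 + 36x^2 - 44x + 6
∇ Δ ∇ f = -480x^2 + 552x - 240
Δ Δ ∇ f = -480x^2 - 408x - 168
(∇ + Δ) Δ ∇ f = -960x^2 + 144x - 408


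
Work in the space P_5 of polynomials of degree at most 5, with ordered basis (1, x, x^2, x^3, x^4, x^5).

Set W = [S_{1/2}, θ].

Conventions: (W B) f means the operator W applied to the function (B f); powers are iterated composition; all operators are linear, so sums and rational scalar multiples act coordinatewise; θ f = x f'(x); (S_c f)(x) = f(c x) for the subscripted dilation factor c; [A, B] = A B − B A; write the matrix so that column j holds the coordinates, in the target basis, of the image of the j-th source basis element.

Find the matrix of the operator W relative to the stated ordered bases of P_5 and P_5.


image of 1: 0
image of x: 0
image of x^2: 0
image of x^3: 0
image of x^4: 0
image of x^5: 0
each image's coordinates form column j of the matrix

the matrix is [[0, 0, 0, 0, 0, 0]; [0, 0, 0, 0, 0, 0]; [0, 0, 0, 0, 0, 0]; [0, 0, 0, 0, 0, 0]; [0, 0, 0, 0, 0, 0]; [0, 0, 0, 0, 0, 0]] (rows listed top to bottom)


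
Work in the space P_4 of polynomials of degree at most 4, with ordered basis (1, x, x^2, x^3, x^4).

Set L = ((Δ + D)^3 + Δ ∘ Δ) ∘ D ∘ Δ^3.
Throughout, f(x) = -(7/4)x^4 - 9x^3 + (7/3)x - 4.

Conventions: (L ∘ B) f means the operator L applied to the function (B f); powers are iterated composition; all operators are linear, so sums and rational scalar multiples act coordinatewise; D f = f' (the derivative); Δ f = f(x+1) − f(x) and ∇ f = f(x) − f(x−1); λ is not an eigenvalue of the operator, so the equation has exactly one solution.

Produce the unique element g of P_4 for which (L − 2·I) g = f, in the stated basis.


the image equals g(x) = (7/8)x^4 + (9/2)x^3 - (7/6)x + 2

write g with unknown coordinates in the stated basis and equate coefficients in (L − 2·I) g = f
solving from the highest basis element down gives g = (7/8)x^4 + (9/2)x^3 - (7/6)x + 2
check: L g = 0
so L g − 2·g = -(7/4)x^4 - 9x^3 + (7/3)x - 4 = f ✓


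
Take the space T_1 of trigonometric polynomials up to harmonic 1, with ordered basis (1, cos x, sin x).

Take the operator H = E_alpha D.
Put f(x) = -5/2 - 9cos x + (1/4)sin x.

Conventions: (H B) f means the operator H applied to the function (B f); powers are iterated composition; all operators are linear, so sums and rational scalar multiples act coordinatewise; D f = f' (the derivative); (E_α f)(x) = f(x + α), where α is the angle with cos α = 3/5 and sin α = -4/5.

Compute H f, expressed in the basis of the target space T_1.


the image equals g(x) = -(141/20)cos x + (28/5)sin x

D f = (1/4)cos x + 9sin x
E_alpha D f = -(141/20)cos x + (28/5)sin x


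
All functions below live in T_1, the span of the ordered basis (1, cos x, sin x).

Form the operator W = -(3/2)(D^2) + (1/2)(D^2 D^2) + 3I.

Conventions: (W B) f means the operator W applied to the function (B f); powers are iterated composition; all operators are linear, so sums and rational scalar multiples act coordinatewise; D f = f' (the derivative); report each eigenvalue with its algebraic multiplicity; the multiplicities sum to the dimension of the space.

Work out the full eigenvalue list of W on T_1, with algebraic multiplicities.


image of 1: 3
image of cos x: 5cos x
image of sin x: 5sin x
the matrix is diagonal; its diagonal is (3, 5, 5)
for a triangular matrix the eigenvalues are the diagonal entries, with algebraic multiplicity their repetition count

λ = 3 (multiplicity 1), λ = 5 (multiplicity 2)


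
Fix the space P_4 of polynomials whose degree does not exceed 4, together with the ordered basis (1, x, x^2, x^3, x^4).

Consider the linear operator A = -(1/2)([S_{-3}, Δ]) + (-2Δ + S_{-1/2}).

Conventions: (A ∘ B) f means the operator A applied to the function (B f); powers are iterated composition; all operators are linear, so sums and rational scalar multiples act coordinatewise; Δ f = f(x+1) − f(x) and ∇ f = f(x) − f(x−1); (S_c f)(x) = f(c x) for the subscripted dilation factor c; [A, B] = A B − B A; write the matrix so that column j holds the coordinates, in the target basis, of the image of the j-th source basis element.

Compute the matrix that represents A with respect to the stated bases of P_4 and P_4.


the matrix is [[1, -4, 2, -16, 38]; [0, -1/2, 8, -42, 160]; [0, 0, 1/4, -60, 204]; [0, 0, 0, -1/8, 208]; [0, 0, 0, 0, 1/16]] (rows listed top to bottom)

image of 1: 1
image of x: -(1/2)x - 4
image of x^2: (1/4)x^2 + 8x + 2
image of x^3: -(1/8)x^3 - 60x^2 - 42x - 16
image of x^4: (1/16)x^4 + 208x^3 + 204x^2 + 160x + 38
each image's coordinates form column j of the matrix


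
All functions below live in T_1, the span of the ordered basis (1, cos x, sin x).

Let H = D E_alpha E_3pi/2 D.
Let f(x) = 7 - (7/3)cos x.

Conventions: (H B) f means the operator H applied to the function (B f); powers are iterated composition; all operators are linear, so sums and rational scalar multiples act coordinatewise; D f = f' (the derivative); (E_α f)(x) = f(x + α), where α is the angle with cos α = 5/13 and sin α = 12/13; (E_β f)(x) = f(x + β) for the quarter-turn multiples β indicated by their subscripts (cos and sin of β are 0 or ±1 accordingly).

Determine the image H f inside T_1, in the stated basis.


D f = (7/3)sin x
E_3pi/2 D f = -(7/3)cos x
E_alpha E_3pi/2 D f = -(35/39)cos x + (28/13)sin x
D (E_alpha E_3pi/2) D f = (28/13)cos x + (35/39)sin x

the result is g(x) = (28/13)cos x + (35/39)sin x


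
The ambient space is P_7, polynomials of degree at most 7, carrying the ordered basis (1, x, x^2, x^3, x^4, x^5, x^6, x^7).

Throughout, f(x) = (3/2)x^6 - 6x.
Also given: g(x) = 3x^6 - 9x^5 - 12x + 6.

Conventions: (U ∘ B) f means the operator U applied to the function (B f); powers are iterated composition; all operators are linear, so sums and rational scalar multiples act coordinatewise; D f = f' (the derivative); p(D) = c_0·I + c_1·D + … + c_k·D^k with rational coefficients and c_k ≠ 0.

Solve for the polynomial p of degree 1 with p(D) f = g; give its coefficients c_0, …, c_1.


c_0 = 2, c_1 = -1

D^0 f = (3/2)x^6 - 6x
D^1 f = 9x^5 - 6
matching coefficients of g against c_0 f + c_1 Df + … from the top degree down determines the c_i
solution: c_0 = 2, c_1 = -1


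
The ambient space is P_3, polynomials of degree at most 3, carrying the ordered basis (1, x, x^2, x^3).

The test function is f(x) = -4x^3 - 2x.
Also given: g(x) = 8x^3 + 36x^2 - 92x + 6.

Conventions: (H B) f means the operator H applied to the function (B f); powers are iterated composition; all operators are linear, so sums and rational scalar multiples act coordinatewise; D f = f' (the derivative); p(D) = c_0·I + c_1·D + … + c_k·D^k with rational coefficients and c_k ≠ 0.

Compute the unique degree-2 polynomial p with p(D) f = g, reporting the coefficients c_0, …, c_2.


D^0 f = -4x^3 - 2x
D^1 f = -12x^2 - 2
D^2 f = -24x
matching coefficients of g against c_0 f + c_1 Df + … from the top degree down determines the c_i
solution: c_0 = -2, c_1 = -3, c_2 = 4

p(D) = -2·I − 3·D + 4·D^2, i.e. c_0 = -2, c_1 = -3, c_2 = 4


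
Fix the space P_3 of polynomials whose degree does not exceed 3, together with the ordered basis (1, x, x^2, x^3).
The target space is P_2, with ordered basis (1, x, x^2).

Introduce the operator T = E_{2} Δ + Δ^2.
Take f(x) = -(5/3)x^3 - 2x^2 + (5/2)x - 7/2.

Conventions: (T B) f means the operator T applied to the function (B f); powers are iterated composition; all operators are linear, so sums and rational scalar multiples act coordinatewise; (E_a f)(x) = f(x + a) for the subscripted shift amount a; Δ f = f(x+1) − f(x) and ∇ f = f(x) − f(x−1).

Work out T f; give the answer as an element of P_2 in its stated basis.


Δ f = -5x^2 - 9x - 7/6
E_{2} Δ f = -5x^2 - 29x - 235/6
Δ f = -5x^2 - 9x - 7/6
Δ Δ f = -10x - 14
(E_{2} Δ + Δ^2) f = -5x^2 - 39x - 319/6

g(x) = -5x^2 - 39x - 319/6


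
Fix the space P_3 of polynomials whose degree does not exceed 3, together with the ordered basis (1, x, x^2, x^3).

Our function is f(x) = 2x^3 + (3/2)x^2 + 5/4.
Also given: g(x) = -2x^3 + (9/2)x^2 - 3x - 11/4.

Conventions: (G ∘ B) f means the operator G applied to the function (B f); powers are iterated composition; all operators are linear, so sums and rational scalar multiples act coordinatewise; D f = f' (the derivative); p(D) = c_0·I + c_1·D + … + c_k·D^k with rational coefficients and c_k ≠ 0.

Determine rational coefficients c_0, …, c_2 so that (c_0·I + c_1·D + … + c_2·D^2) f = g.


p(D) = -I + D − (1/2)·D^2, i.e. c_0 = -1, c_1 = 1, c_2 = -1/2

D^0 f = 2x^3 + (3/2)x^2 + 5/4
D^1 f = 6x^2 + 3x
D^2 f = 12x + 3
matching coefficients of g against c_0 f + c_1 Df + … from the top degree down determines the c_i
solution: c_0 = -1, c_1 = 1, c_2 = -1/2


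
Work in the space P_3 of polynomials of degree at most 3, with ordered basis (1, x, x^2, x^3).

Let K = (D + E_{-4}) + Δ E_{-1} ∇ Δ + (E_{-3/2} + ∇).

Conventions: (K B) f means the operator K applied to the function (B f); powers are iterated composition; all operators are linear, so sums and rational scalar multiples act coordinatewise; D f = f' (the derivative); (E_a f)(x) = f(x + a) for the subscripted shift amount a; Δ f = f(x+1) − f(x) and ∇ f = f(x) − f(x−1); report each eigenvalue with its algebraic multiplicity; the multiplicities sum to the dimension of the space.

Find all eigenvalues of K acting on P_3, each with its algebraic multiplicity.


λ = 2 (multiplicity 4)

image of 1: 2
image of x: 2x - 7/2
image of x^2: 2x^2 - 7x + 69/4
image of x^3: 2x^3 - (21/2)x^2 + (207/4)x - 483/8
the matrix is upper triangular; its diagonal is (2, 2, 2, 2)
for a triangular matrix the eigenvalues are the diagonal entries, with algebraic multiplicity their repetition count


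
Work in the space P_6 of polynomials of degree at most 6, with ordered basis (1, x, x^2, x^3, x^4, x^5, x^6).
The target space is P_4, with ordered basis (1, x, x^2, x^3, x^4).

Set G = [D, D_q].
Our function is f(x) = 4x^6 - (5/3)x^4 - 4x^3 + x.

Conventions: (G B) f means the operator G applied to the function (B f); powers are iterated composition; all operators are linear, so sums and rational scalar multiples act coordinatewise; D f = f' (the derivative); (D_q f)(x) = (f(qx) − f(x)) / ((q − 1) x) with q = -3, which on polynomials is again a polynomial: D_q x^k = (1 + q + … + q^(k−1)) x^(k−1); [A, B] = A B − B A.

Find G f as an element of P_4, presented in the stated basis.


D_q f = -728x^5 + (100/3)x^3 - 28x^2 + 1
D D_q f = -3640x^4 + 100x^2 - 56x
D f = 24x^5 - (20/3)x^3 - 12x^2 + 1
D_q D f = 1464x^4 - (140/3)x^2 + 24x
[D, D_q] f = -5104x^4 + (440/3)x^2 - 80x

the image equals g(x) = -5104x^4 + (440/3)x^2 - 80x


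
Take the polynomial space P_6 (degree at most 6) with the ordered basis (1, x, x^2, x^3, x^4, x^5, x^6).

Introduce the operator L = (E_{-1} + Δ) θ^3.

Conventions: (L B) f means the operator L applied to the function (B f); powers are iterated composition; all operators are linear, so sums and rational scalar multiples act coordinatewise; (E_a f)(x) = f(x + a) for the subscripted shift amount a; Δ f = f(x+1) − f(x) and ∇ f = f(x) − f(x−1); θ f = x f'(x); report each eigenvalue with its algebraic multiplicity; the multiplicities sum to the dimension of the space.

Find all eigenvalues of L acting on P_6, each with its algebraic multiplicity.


image of 1: 0
image of x: x
image of x^2: 8x^2 + 16
image of x^3: 27x^3 + 162x
image of x^4: 64x^4 + 768x^2 + 128
image of x^5: 125x^5 + 2500x^3 + 1250x
image of x^6: 216x^6 + 6480x^4 + 6480x^2 + 432
the matrix is upper triangular; its diagonal is (0, 1, 8, 27, 64, 125, 216)
for a triangular matrix the eigenvalues are the diagonal entries, with algebraic multiplicity their repetition count

λ = 0 (multiplicity 1), λ = 1 (multiplicity 1), λ = 8 (multiplicity 1), λ = 27 (multiplicity 1), λ = 64 (multiplicity 1), λ = 125 (multiplicity 1), λ = 216 (multiplicity 1)
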